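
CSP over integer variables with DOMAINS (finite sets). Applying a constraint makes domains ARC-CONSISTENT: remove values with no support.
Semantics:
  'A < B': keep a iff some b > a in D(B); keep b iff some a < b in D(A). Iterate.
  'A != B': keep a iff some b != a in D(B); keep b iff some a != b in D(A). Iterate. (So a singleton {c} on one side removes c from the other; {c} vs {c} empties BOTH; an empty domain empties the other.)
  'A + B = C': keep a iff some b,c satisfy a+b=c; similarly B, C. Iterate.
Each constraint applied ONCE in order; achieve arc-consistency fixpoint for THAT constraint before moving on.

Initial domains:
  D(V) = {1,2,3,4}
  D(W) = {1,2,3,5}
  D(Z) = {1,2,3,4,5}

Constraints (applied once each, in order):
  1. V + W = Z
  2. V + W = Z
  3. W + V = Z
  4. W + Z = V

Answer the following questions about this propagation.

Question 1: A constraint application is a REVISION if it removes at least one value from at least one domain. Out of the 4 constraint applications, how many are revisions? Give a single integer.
Constraint 1 (V + W = Z) on D(V)={1,2,3,4} D(W)={1,2,3,5} D(Z)={1,2,3,4,5}: W {1,2,3,5}->{1,2,3}; Z {1,2,3,4,5}->{2,3,4,5} => REVISION
Constraint 2 (V + W = Z) on D(V)={1,2,3,4} D(W)={1,2,3} D(Z)={2,3,4,5}: no change => not a revision
Constraint 3 (W + V = Z) on D(W)={1,2,3} D(V)={1,2,3,4} D(Z)={2,3,4,5}: no change => not a revision
Constraint 4 (W + Z = V) on D(W)={1,2,3} D(Z)={2,3,4,5} D(V)={1,2,3,4}: W {1,2,3}->{1,2}; Z {2,3,4,5}->{2,3}; V {1,2,3,4}->{3,4} => REVISION
Total revisions = 2

Answer: 2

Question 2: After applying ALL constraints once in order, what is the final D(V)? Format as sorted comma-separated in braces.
Constraint 1 (V + W = Z) on D(V)={1,2,3,4} D(W)={1,2,3,5} D(Z)={1,2,3,4,5}: W {1,2,3,5}->{1,2,3}; Z {1,2,3,4,5}->{2,3,4,5}
Constraint 2 (V + W = Z) on D(V)={1,2,3,4} D(W)={1,2,3} D(Z)={2,3,4,5}: no change
Constraint 3 (W + V = Z) on D(W)={1,2,3} D(V)={1,2,3,4} D(Z)={2,3,4,5}: no change
Constraint 4 (W + Z = V) on D(W)={1,2,3} D(Z)={2,3,4,5} D(V)={1,2,3,4}: W {1,2,3}->{1,2}; Z {2,3,4,5}->{2,3}; V {1,2,3,4}->{3,4}
So after all 4 constraints: D(V) = {3,4}

Answer: {3,4}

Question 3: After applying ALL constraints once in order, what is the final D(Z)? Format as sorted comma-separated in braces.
Constraint 1 (V + W = Z) on D(V)={1,2,3,4} D(W)={1,2,3,5} D(Z)={1,2,3,4,5}: W {1,2,3,5}->{1,2,3}; Z {1,2,3,4,5}->{2,3,4,5}
Constraint 2 (V + W = Z) on D(V)={1,2,3,4} D(W)={1,2,3} D(Z)={2,3,4,5}: no change
Constraint 3 (W + V = Z) on D(W)={1,2,3} D(V)={1,2,3,4} D(Z)={2,3,4,5}: no change
Constraint 4 (W + Z = V) on D(W)={1,2,3} D(Z)={2,3,4,5} D(V)={1,2,3,4}: W {1,2,3}->{1,2}; Z {2,3,4,5}->{2,3}; V {1,2,3,4}->{3,4}
So after all 4 constraints: D(Z) = {2,3}

Answer: {2,3}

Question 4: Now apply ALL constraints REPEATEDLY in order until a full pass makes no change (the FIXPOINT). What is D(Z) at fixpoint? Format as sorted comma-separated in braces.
Answer: {}

Derivation:
pass 0 (initial): D(Z)={1,2,3,4,5}
pass 1: V {1,2,3,4}->{3,4}; W {1,2,3,5}->{1,2}; Z {1,2,3,4,5}->{2,3}
pass 2: V {3,4}->{}; W {1,2}->{}; Z {2,3}->{}
pass 3: no change
Fixpoint after 3 passes: D(Z) = {}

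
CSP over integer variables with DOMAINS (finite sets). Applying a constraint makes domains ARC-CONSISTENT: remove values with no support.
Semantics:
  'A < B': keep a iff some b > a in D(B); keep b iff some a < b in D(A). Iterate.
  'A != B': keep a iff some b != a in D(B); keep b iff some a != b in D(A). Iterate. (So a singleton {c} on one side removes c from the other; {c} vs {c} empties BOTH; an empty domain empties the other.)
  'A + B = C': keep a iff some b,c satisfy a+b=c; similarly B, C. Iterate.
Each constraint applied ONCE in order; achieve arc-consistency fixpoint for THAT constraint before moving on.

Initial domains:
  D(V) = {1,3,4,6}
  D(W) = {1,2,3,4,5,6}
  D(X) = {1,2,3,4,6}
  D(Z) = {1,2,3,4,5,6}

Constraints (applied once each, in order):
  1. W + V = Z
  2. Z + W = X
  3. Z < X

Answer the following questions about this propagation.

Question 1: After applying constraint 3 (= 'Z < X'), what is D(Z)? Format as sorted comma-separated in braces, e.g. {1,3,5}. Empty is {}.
Constraint 1 (W + V = Z) on D(W)={1,2,3,4,5,6} D(V)={1,3,4,6} D(Z)={1,2,3,4,5,6}: W {1,2,3,4,5,6}->{1,2,3,4,5}; V {1,3,4,6}->{1,3,4}; Z {1,2,3,4,5,6}->{2,3,4,5,6}
Constraint 2 (Z + W = X) on D(Z)={2,3,4,5,6} D(W)={1,2,3,4,5} D(X)={1,2,3,4,6}: Z {2,3,4,5,6}->{2,3,4,5}; W {1,2,3,4,5}->{1,2,3,4}; X {1,2,3,4,6}->{3,4,6}
Constraint 3 (Z < X) on D(Z)={2,3,4,5} D(X)={3,4,6}: no change
So after constraint 3: D(Z) = {2,3,4,5}

Answer: {2,3,4,5}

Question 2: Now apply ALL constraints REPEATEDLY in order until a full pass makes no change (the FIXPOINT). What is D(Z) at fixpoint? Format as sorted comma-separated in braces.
pass 0 (initial): D(Z)={1,2,3,4,5,6}
pass 1: V {1,3,4,6}->{1,3,4}; W {1,2,3,4,5,6}->{1,2,3,4}; X {1,2,3,4,6}->{3,4,6}; Z {1,2,3,4,5,6}->{2,3,4,5}
pass 2: no change
Fixpoint after 2 passes: D(Z) = {2,3,4,5}

Answer: {2,3,4,5}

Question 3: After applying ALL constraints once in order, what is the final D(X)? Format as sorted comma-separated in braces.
Answer: {3,4,6}

Derivation:
Constraint 1 (W + V = Z) on D(W)={1,2,3,4,5,6} D(V)={1,3,4,6} D(Z)={1,2,3,4,5,6}: W {1,2,3,4,5,6}->{1,2,3,4,5}; V {1,3,4,6}->{1,3,4}; Z {1,2,3,4,5,6}->{2,3,4,5,6}
Constraint 2 (Z + W = X) on D(Z)={2,3,4,5,6} D(W)={1,2,3,4,5} D(X)={1,2,3,4,6}: Z {2,3,4,5,6}->{2,3,4,5}; W {1,2,3,4,5}->{1,2,3,4}; X {1,2,3,4,6}->{3,4,6}
Constraint 3 (Z < X) on D(Z)={2,3,4,5} D(X)={3,4,6}: no change
So after all 3 constraints: D(X) = {3,4,6}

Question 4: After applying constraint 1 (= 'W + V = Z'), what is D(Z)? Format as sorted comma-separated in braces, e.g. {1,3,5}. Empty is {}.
Constraint 1 (W + V = Z) on D(W)={1,2,3,4,5,6} D(V)={1,3,4,6} D(Z)={1,2,3,4,5,6}: W {1,2,3,4,5,6}->{1,2,3,4,5}; V {1,3,4,6}->{1,3,4}; Z {1,2,3,4,5,6}->{2,3,4,5,6}
So after constraint 1: D(Z) = {2,3,4,5,6}

Answer: {2,3,4,5,6}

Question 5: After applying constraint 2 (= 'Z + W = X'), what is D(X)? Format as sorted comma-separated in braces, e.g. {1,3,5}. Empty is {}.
Constraint 1 (W + V = Z) on D(W)={1,2,3,4,5,6} D(V)={1,3,4,6} D(Z)={1,2,3,4,5,6}: W {1,2,3,4,5,6}->{1,2,3,4,5}; V {1,3,4,6}->{1,3,4}; Z {1,2,3,4,5,6}->{2,3,4,5,6}
Constraint 2 (Z + W = X) on D(Z)={2,3,4,5,6} D(W)={1,2,3,4,5} D(X)={1,2,3,4,6}: Z {2,3,4,5,6}->{2,3,4,5}; W {1,2,3,4,5}->{1,2,3,4}; X {1,2,3,4,6}->{3,4,6}
So after constraint 2: D(X) = {3,4,6}

Answer: {3,4,6}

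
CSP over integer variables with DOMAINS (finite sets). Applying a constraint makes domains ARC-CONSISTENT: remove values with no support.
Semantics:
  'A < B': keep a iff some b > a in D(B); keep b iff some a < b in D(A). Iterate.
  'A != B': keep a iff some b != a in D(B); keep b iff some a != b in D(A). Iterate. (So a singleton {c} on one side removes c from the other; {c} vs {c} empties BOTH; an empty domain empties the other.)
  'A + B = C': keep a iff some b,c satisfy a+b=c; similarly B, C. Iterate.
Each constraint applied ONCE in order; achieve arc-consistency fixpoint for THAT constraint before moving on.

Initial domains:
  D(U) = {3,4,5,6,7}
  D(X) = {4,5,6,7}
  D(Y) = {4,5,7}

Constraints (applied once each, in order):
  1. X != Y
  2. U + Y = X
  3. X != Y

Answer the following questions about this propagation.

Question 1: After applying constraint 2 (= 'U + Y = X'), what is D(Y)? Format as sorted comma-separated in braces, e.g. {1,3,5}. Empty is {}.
Constraint 1 (X != Y) on D(X)={4,5,6,7} D(Y)={4,5,7}: no change
Constraint 2 (U + Y = X) on D(U)={3,4,5,6,7} D(Y)={4,5,7} D(X)={4,5,6,7}: U {3,4,5,6,7}->{3}; Y {4,5,7}->{4}; X {4,5,6,7}->{7}
So after constraint 2: D(Y) = {4}

Answer: {4}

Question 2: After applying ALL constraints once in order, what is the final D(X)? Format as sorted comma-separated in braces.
Constraint 1 (X != Y) on D(X)={4,5,6,7} D(Y)={4,5,7}: no change
Constraint 2 (U + Y = X) on D(U)={3,4,5,6,7} D(Y)={4,5,7} D(X)={4,5,6,7}: U {3,4,5,6,7}->{3}; Y {4,5,7}->{4}; X {4,5,6,7}->{7}
Constraint 3 (X != Y) on D(X)={7} D(Y)={4}: no change
So after all 3 constraints: D(X) = {7}

Answer: {7}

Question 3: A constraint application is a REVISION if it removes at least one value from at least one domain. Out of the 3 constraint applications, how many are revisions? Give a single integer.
Answer: 1

Derivation:
Constraint 1 (X != Y) on D(X)={4,5,6,7} D(Y)={4,5,7}: no change => not a revision
Constraint 2 (U + Y = X) on D(U)={3,4,5,6,7} D(Y)={4,5,7} D(X)={4,5,6,7}: U {3,4,5,6,7}->{3}; Y {4,5,7}->{4}; X {4,5,6,7}->{7} => REVISION
Constraint 3 (X != Y) on D(X)={7} D(Y)={4}: no change => not a revision
Total revisions = 1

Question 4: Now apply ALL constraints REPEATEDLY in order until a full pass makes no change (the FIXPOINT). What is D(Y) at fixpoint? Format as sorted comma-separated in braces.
Answer: {4}

Derivation:
pass 0 (initial): D(Y)={4,5,7}
pass 1: U {3,4,5,6,7}->{3}; X {4,5,6,7}->{7}; Y {4,5,7}->{4}
pass 2: no change
Fixpoint after 2 passes: D(Y) = {4}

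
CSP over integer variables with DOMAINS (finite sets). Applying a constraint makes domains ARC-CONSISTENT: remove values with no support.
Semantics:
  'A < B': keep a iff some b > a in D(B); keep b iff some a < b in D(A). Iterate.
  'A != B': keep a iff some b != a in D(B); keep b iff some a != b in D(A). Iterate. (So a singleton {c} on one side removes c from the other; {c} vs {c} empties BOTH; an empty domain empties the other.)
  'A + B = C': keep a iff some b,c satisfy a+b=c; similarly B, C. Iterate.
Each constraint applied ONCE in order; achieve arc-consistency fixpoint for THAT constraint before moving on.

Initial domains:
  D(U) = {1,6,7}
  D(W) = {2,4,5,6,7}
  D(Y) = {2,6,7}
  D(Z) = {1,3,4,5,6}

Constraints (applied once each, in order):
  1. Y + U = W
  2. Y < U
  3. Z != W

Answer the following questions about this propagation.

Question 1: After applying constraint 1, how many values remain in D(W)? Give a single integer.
Answer: 1

Derivation:
Constraint 1 (Y + U = W) on D(Y)={2,6,7} D(U)={1,6,7} D(W)={2,4,5,6,7}: Y {2,6,7}->{6}; U {1,6,7}->{1}; W {2,4,5,6,7}->{7}
So after constraint 1: D(W)={7}, size = 1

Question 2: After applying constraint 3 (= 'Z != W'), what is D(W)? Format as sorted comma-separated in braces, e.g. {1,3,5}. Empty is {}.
Answer: {7}

Derivation:
Constraint 1 (Y + U = W) on D(Y)={2,6,7} D(U)={1,6,7} D(W)={2,4,5,6,7}: Y {2,6,7}->{6}; U {1,6,7}->{1}; W {2,4,5,6,7}->{7}
Constraint 2 (Y < U) on D(Y)={6} D(U)={1}: Y {6}->{}; U {1}->{}
Constraint 3 (Z != W) on D(Z)={1,3,4,5,6} D(W)={7}: no change
So after constraint 3: D(W) = {7}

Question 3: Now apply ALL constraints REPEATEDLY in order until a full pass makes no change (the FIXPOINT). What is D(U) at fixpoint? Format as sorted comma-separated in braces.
pass 0 (initial): D(U)={1,6,7}
pass 1: U {1,6,7}->{}; W {2,4,5,6,7}->{7}; Y {2,6,7}->{}
pass 2: W {7}->{}; Z {1,3,4,5,6}->{}
pass 3: no change
Fixpoint after 3 passes: D(U) = {}

Answer: {}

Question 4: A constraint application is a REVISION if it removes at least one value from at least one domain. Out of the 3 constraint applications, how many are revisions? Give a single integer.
Answer: 2

Derivation:
Constraint 1 (Y + U = W) on D(Y)={2,6,7} D(U)={1,6,7} D(W)={2,4,5,6,7}: Y {2,6,7}->{6}; U {1,6,7}->{1}; W {2,4,5,6,7}->{7} => REVISION
Constraint 2 (Y < U) on D(Y)={6} D(U)={1}: Y {6}->{}; U {1}->{} => REVISION
Constraint 3 (Z != W) on D(Z)={1,3,4,5,6} D(W)={7}: no change => not a revision
Total revisions = 2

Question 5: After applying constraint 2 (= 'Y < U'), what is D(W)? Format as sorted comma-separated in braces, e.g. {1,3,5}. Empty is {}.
Answer: {7}

Derivation:
Constraint 1 (Y + U = W) on D(Y)={2,6,7} D(U)={1,6,7} D(W)={2,4,5,6,7}: Y {2,6,7}->{6}; U {1,6,7}->{1}; W {2,4,5,6,7}->{7}
Constraint 2 (Y < U) on D(Y)={6} D(U)={1}: Y {6}->{}; U {1}->{}
So after constraint 2: D(W) = {7}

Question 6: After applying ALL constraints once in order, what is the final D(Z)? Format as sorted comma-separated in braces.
Answer: {1,3,4,5,6}

Derivation:
Constraint 1 (Y + U = W) on D(Y)={2,6,7} D(U)={1,6,7} D(W)={2,4,5,6,7}: Y {2,6,7}->{6}; U {1,6,7}->{1}; W {2,4,5,6,7}->{7}
Constraint 2 (Y < U) on D(Y)={6} D(U)={1}: Y {6}->{}; U {1}->{}
Constraint 3 (Z != W) on D(Z)={1,3,4,5,6} D(W)={7}: no change
So after all 3 constraints: D(Z) = {1,3,4,5,6}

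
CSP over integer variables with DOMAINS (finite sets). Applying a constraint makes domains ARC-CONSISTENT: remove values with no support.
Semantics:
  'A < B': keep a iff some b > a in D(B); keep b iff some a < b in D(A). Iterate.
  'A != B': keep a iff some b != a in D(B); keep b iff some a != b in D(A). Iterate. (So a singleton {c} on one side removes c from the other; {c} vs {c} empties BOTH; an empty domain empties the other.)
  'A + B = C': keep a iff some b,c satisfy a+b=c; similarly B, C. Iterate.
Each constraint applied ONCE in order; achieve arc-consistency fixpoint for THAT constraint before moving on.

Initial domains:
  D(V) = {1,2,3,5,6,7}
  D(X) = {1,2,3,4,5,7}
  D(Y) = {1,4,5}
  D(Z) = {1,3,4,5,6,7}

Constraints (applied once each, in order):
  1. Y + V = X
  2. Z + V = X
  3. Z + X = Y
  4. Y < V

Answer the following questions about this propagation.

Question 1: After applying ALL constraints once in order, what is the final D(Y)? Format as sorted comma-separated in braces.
Constraint 1 (Y + V = X) on D(Y)={1,4,5} D(V)={1,2,3,5,6,7} D(X)={1,2,3,4,5,7}: V {1,2,3,5,6,7}->{1,2,3,6}; X {1,2,3,4,5,7}->{2,3,4,5,7}
Constraint 2 (Z + V = X) on D(Z)={1,3,4,5,6,7} D(V)={1,2,3,6} D(X)={2,3,4,5,7}: Z {1,3,4,5,6,7}->{1,3,4,5,6}
Constraint 3 (Z + X = Y) on D(Z)={1,3,4,5,6} D(X)={2,3,4,5,7} D(Y)={1,4,5}: Z {1,3,4,5,6}->{1,3}; X {2,3,4,5,7}->{2,3,4}; Y {1,4,5}->{4,5}
Constraint 4 (Y < V) on D(Y)={4,5} D(V)={1,2,3,6}: V {1,2,3,6}->{6}
So after all 4 constraints: D(Y) = {4,5}

Answer: {4,5}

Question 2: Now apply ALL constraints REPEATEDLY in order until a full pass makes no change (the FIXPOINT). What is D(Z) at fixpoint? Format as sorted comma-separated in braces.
pass 0 (initial): D(Z)={1,3,4,5,6,7}
pass 1: V {1,2,3,5,6,7}->{6}; X {1,2,3,4,5,7}->{2,3,4}; Y {1,4,5}->{4,5}; Z {1,3,4,5,6,7}->{1,3}
pass 2: V {6}->{}; X {2,3,4}->{}; Y {4,5}->{}; Z {1,3}->{}
pass 3: no change
Fixpoint after 3 passes: D(Z) = {}

Answer: {}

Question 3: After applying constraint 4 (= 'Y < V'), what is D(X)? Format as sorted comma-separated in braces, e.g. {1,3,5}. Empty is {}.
Answer: {2,3,4}

Derivation:
Constraint 1 (Y + V = X) on D(Y)={1,4,5} D(V)={1,2,3,5,6,7} D(X)={1,2,3,4,5,7}: V {1,2,3,5,6,7}->{1,2,3,6}; X {1,2,3,4,5,7}->{2,3,4,5,7}
Constraint 2 (Z + V = X) on D(Z)={1,3,4,5,6,7} D(V)={1,2,3,6} D(X)={2,3,4,5,7}: Z {1,3,4,5,6,7}->{1,3,4,5,6}
Constraint 3 (Z + X = Y) on D(Z)={1,3,4,5,6} D(X)={2,3,4,5,7} D(Y)={1,4,5}: Z {1,3,4,5,6}->{1,3}; X {2,3,4,5,7}->{2,3,4}; Y {1,4,5}->{4,5}
Constraint 4 (Y < V) on D(Y)={4,5} D(V)={1,2,3,6}: V {1,2,3,6}->{6}
So after constraint 4: D(X) = {2,3,4}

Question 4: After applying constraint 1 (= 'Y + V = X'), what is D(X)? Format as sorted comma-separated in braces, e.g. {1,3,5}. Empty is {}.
Answer: {2,3,4,5,7}

Derivation:
Constraint 1 (Y + V = X) on D(Y)={1,4,5} D(V)={1,2,3,5,6,7} D(X)={1,2,3,4,5,7}: V {1,2,3,5,6,7}->{1,2,3,6}; X {1,2,3,4,5,7}->{2,3,4,5,7}
So after constraint 1: D(X) = {2,3,4,5,7}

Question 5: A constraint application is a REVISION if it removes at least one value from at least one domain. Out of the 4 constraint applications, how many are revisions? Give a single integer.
Answer: 4

Derivation:
Constraint 1 (Y + V = X) on D(Y)={1,4,5} D(V)={1,2,3,5,6,7} D(X)={1,2,3,4,5,7}: V {1,2,3,5,6,7}->{1,2,3,6}; X {1,2,3,4,5,7}->{2,3,4,5,7} => REVISION
Constraint 2 (Z + V = X) on D(Z)={1,3,4,5,6,7} D(V)={1,2,3,6} D(X)={2,3,4,5,7}: Z {1,3,4,5,6,7}->{1,3,4,5,6} => REVISION
Constraint 3 (Z + X = Y) on D(Z)={1,3,4,5,6} D(X)={2,3,4,5,7} D(Y)={1,4,5}: Z {1,3,4,5,6}->{1,3}; X {2,3,4,5,7}->{2,3,4}; Y {1,4,5}->{4,5} => REVISION
Constraint 4 (Y < V) on D(Y)={4,5} D(V)={1,2,3,6}: V {1,2,3,6}->{6} => REVISION
Total revisions = 4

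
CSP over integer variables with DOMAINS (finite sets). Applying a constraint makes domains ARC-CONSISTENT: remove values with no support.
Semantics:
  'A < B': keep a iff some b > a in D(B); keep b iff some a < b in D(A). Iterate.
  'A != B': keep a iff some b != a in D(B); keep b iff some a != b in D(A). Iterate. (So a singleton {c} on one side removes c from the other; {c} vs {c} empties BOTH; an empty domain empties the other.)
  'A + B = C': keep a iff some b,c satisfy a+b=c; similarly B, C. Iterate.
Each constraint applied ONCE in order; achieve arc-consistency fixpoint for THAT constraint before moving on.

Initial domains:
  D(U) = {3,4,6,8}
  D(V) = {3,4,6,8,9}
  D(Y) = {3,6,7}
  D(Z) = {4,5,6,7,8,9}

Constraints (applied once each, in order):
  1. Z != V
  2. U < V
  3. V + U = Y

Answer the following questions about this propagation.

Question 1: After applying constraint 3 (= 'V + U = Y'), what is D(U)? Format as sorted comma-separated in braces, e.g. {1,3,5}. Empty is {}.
Constraint 1 (Z != V) on D(Z)={4,5,6,7,8,9} D(V)={3,4,6,8,9}: no change
Constraint 2 (U < V) on D(U)={3,4,6,8} D(V)={3,4,6,8,9}: V {3,4,6,8,9}->{4,6,8,9}
Constraint 3 (V + U = Y) on D(V)={4,6,8,9} D(U)={3,4,6,8} D(Y)={3,6,7}: V {4,6,8,9}->{4}; U {3,4,6,8}->{3}; Y {3,6,7}->{7}
So after constraint 3: D(U) = {3}

Answer: {3}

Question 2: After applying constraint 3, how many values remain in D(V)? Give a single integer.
Answer: 1

Derivation:
Constraint 1 (Z != V) on D(Z)={4,5,6,7,8,9} D(V)={3,4,6,8,9}: no change
Constraint 2 (U < V) on D(U)={3,4,6,8} D(V)={3,4,6,8,9}: V {3,4,6,8,9}->{4,6,8,9}
Constraint 3 (V + U = Y) on D(V)={4,6,8,9} D(U)={3,4,6,8} D(Y)={3,6,7}: V {4,6,8,9}->{4}; U {3,4,6,8}->{3}; Y {3,6,7}->{7}
So after constraint 3: D(V)={4}, size = 1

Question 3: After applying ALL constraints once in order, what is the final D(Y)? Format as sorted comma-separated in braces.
Answer: {7}

Derivation:
Constraint 1 (Z != V) on D(Z)={4,5,6,7,8,9} D(V)={3,4,6,8,9}: no change
Constraint 2 (U < V) on D(U)={3,4,6,8} D(V)={3,4,6,8,9}: V {3,4,6,8,9}->{4,6,8,9}
Constraint 3 (V + U = Y) on D(V)={4,6,8,9} D(U)={3,4,6,8} D(Y)={3,6,7}: V {4,6,8,9}->{4}; U {3,4,6,8}->{3}; Y {3,6,7}->{7}
So after all 3 constraints: D(Y) = {7}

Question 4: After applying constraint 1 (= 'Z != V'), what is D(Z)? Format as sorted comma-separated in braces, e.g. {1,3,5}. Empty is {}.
Constraint 1 (Z != V) on D(Z)={4,5,6,7,8,9} D(V)={3,4,6,8,9}: no change
So after constraint 1: D(Z) = {4,5,6,7,8,9}

Answer: {4,5,6,7,8,9}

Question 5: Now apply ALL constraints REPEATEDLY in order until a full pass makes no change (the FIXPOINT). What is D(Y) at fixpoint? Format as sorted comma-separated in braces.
Answer: {7}

Derivation:
pass 0 (initial): D(Y)={3,6,7}
pass 1: U {3,4,6,8}->{3}; V {3,4,6,8,9}->{4}; Y {3,6,7}->{7}
pass 2: Z {4,5,6,7,8,9}->{5,6,7,8,9}
pass 3: no change
Fixpoint after 3 passes: D(Y) = {7}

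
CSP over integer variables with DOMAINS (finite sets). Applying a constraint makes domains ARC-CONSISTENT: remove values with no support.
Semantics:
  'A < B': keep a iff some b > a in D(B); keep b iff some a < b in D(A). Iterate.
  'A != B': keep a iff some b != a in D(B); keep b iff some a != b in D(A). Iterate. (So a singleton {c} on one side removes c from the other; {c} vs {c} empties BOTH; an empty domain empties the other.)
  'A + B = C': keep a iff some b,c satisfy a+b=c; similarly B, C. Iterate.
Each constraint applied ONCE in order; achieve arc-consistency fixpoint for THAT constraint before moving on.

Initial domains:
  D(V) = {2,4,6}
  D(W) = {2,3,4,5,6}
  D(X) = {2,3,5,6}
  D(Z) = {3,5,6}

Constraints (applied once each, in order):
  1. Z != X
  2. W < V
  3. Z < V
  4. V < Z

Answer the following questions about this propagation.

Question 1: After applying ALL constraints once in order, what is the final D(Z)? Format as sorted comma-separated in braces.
Constraint 1 (Z != X) on D(Z)={3,5,6} D(X)={2,3,5,6}: no change
Constraint 2 (W < V) on D(W)={2,3,4,5,6} D(V)={2,4,6}: W {2,3,4,5,6}->{2,3,4,5}; V {2,4,6}->{4,6}
Constraint 3 (Z < V) on D(Z)={3,5,6} D(V)={4,6}: Z {3,5,6}->{3,5}
Constraint 4 (V < Z) on D(V)={4,6} D(Z)={3,5}: V {4,6}->{4}; Z {3,5}->{5}
So after all 4 constraints: D(Z) = {5}

Answer: {5}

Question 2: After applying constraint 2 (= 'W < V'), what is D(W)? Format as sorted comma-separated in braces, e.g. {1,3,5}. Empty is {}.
Answer: {2,3,4,5}

Derivation:
Constraint 1 (Z != X) on D(Z)={3,5,6} D(X)={2,3,5,6}: no change
Constraint 2 (W < V) on D(W)={2,3,4,5,6} D(V)={2,4,6}: W {2,3,4,5,6}->{2,3,4,5}; V {2,4,6}->{4,6}
So after constraint 2: D(W) = {2,3,4,5}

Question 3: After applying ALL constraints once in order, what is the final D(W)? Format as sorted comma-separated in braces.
Constraint 1 (Z != X) on D(Z)={3,5,6} D(X)={2,3,5,6}: no change
Constraint 2 (W < V) on D(W)={2,3,4,5,6} D(V)={2,4,6}: W {2,3,4,5,6}->{2,3,4,5}; V {2,4,6}->{4,6}
Constraint 3 (Z < V) on D(Z)={3,5,6} D(V)={4,6}: Z {3,5,6}->{3,5}
Constraint 4 (V < Z) on D(V)={4,6} D(Z)={3,5}: V {4,6}->{4}; Z {3,5}->{5}
So after all 4 constraints: D(W) = {2,3,4,5}

Answer: {2,3,4,5}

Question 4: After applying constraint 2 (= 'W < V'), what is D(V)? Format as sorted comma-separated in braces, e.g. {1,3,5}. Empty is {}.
Answer: {4,6}

Derivation:
Constraint 1 (Z != X) on D(Z)={3,5,6} D(X)={2,3,5,6}: no change
Constraint 2 (W < V) on D(W)={2,3,4,5,6} D(V)={2,4,6}: W {2,3,4,5,6}->{2,3,4,5}; V {2,4,6}->{4,6}
So after constraint 2: D(V) = {4,6}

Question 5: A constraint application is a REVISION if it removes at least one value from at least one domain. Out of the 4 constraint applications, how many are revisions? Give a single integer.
Answer: 3

Derivation:
Constraint 1 (Z != X) on D(Z)={3,5,6} D(X)={2,3,5,6}: no change => not a revision
Constraint 2 (W < V) on D(W)={2,3,4,5,6} D(V)={2,4,6}: W {2,3,4,5,6}->{2,3,4,5}; V {2,4,6}->{4,6} => REVISION
Constraint 3 (Z < V) on D(Z)={3,5,6} D(V)={4,6}: Z {3,5,6}->{3,5} => REVISION
Constraint 4 (V < Z) on D(V)={4,6} D(Z)={3,5}: V {4,6}->{4}; Z {3,5}->{5} => REVISION
Total revisions = 3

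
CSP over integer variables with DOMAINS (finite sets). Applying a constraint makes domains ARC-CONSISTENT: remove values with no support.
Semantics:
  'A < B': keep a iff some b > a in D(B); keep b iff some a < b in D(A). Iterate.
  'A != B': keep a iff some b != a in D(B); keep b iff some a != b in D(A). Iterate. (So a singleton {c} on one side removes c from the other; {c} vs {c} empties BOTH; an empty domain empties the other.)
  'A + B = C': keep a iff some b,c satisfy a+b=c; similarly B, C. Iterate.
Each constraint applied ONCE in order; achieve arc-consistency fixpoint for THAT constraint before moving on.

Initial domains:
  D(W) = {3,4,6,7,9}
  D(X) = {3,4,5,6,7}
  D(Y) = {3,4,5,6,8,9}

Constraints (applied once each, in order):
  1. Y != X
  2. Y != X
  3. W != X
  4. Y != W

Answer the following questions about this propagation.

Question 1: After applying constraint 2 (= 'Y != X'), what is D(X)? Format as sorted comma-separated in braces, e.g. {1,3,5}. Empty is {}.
Answer: {3,4,5,6,7}

Derivation:
Constraint 1 (Y != X) on D(Y)={3,4,5,6,8,9} D(X)={3,4,5,6,7}: no change
Constraint 2 (Y != X) on D(Y)={3,4,5,6,8,9} D(X)={3,4,5,6,7}: no change
So after constraint 2: D(X) = {3,4,5,6,7}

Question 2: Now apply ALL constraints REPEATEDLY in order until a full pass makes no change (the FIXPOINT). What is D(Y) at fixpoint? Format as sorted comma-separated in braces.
Answer: {3,4,5,6,8,9}

Derivation:
pass 0 (initial): D(Y)={3,4,5,6,8,9}
pass 1: no change
Fixpoint after 1 passes: D(Y) = {3,4,5,6,8,9}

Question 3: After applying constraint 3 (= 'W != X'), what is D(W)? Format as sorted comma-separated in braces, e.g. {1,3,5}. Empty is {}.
Answer: {3,4,6,7,9}

Derivation:
Constraint 1 (Y != X) on D(Y)={3,4,5,6,8,9} D(X)={3,4,5,6,7}: no change
Constraint 2 (Y != X) on D(Y)={3,4,5,6,8,9} D(X)={3,4,5,6,7}: no change
Constraint 3 (W != X) on D(W)={3,4,6,7,9} D(X)={3,4,5,6,7}: no change
So after constraint 3: D(W) = {3,4,6,7,9}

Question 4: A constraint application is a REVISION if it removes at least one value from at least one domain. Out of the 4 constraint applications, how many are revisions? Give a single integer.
Answer: 0

Derivation:
Constraint 1 (Y != X) on D(Y)={3,4,5,6,8,9} D(X)={3,4,5,6,7}: no change => not a revision
Constraint 2 (Y != X) on D(Y)={3,4,5,6,8,9} D(X)={3,4,5,6,7}: no change => not a revision
Constraint 3 (W != X) on D(W)={3,4,6,7,9} D(X)={3,4,5,6,7}: no change => not a revision
Constraint 4 (Y != W) on D(Y)={3,4,5,6,8,9} D(W)={3,4,6,7,9}: no change => not a revision
Total revisions = 0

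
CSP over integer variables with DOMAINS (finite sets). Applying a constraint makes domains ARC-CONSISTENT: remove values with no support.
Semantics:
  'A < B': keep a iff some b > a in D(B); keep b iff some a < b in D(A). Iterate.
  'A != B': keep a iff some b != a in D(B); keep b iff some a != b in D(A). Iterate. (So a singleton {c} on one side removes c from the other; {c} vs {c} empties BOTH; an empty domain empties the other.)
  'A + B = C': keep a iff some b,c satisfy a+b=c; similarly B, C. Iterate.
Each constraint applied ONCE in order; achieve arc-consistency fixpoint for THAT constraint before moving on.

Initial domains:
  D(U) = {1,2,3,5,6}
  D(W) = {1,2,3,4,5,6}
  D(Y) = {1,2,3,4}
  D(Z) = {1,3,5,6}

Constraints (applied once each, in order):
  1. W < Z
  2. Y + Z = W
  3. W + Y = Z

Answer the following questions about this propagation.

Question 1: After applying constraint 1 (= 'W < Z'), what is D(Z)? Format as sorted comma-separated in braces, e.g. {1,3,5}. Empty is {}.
Answer: {3,5,6}

Derivation:
Constraint 1 (W < Z) on D(W)={1,2,3,4,5,6} D(Z)={1,3,5,6}: W {1,2,3,4,5,6}->{1,2,3,4,5}; Z {1,3,5,6}->{3,5,6}
So after constraint 1: D(Z) = {3,5,6}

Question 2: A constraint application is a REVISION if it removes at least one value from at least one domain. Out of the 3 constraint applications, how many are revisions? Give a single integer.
Answer: 3

Derivation:
Constraint 1 (W < Z) on D(W)={1,2,3,4,5,6} D(Z)={1,3,5,6}: W {1,2,3,4,5,6}->{1,2,3,4,5}; Z {1,3,5,6}->{3,5,6} => REVISION
Constraint 2 (Y + Z = W) on D(Y)={1,2,3,4} D(Z)={3,5,6} D(W)={1,2,3,4,5}: Y {1,2,3,4}->{1,2}; Z {3,5,6}->{3}; W {1,2,3,4,5}->{4,5} => REVISION
Constraint 3 (W + Y = Z) on D(W)={4,5} D(Y)={1,2} D(Z)={3}: W {4,5}->{}; Y {1,2}->{}; Z {3}->{} => REVISION
Total revisions = 3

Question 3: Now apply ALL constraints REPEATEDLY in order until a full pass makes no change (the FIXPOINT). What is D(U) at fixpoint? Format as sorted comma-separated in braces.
pass 0 (initial): D(U)={1,2,3,5,6}
pass 1: W {1,2,3,4,5,6}->{}; Y {1,2,3,4}->{}; Z {1,3,5,6}->{}
pass 2: no change
Fixpoint after 2 passes: D(U) = {1,2,3,5,6}

Answer: {1,2,3,5,6}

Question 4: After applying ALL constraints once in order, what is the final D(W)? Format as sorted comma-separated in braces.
Answer: {}

Derivation:
Constraint 1 (W < Z) on D(W)={1,2,3,4,5,6} D(Z)={1,3,5,6}: W {1,2,3,4,5,6}->{1,2,3,4,5}; Z {1,3,5,6}->{3,5,6}
Constraint 2 (Y + Z = W) on D(Y)={1,2,3,4} D(Z)={3,5,6} D(W)={1,2,3,4,5}: Y {1,2,3,4}->{1,2}; Z {3,5,6}->{3}; W {1,2,3,4,5}->{4,5}
Constraint 3 (W + Y = Z) on D(W)={4,5} D(Y)={1,2} D(Z)={3}: W {4,5}->{}; Y {1,2}->{}; Z {3}->{}
So after all 3 constraints: D(W) = {}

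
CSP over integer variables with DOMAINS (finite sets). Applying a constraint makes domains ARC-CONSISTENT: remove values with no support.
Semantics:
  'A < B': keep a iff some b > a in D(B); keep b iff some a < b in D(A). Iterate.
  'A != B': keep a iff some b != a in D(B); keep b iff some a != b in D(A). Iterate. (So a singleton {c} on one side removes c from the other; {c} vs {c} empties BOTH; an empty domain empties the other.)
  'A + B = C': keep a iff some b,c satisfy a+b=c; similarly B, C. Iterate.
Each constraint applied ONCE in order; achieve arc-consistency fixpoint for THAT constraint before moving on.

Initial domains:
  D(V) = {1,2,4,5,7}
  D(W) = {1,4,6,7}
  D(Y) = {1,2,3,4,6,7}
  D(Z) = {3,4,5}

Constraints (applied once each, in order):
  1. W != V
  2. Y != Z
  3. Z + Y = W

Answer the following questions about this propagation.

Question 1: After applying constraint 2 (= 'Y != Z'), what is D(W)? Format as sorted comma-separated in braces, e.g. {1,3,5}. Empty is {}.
Answer: {1,4,6,7}

Derivation:
Constraint 1 (W != V) on D(W)={1,4,6,7} D(V)={1,2,4,5,7}: no change
Constraint 2 (Y != Z) on D(Y)={1,2,3,4,6,7} D(Z)={3,4,5}: no change
So after constraint 2: D(W) = {1,4,6,7}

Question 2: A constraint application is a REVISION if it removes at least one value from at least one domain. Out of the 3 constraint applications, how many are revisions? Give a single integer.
Constraint 1 (W != V) on D(W)={1,4,6,7} D(V)={1,2,4,5,7}: no change => not a revision
Constraint 2 (Y != Z) on D(Y)={1,2,3,4,6,7} D(Z)={3,4,5}: no change => not a revision
Constraint 3 (Z + Y = W) on D(Z)={3,4,5} D(Y)={1,2,3,4,6,7} D(W)={1,4,6,7}: Y {1,2,3,4,6,7}->{1,2,3,4}; W {1,4,6,7}->{4,6,7} => REVISION
Total revisions = 1

Answer: 1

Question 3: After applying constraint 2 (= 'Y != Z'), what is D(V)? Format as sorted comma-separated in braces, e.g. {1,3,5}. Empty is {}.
Answer: {1,2,4,5,7}

Derivation:
Constraint 1 (W != V) on D(W)={1,4,6,7} D(V)={1,2,4,5,7}: no change
Constraint 2 (Y != Z) on D(Y)={1,2,3,4,6,7} D(Z)={3,4,5}: no change
So after constraint 2: D(V) = {1,2,4,5,7}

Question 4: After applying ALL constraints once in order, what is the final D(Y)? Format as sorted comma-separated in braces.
Constraint 1 (W != V) on D(W)={1,4,6,7} D(V)={1,2,4,5,7}: no change
Constraint 2 (Y != Z) on D(Y)={1,2,3,4,6,7} D(Z)={3,4,5}: no change
Constraint 3 (Z + Y = W) on D(Z)={3,4,5} D(Y)={1,2,3,4,6,7} D(W)={1,4,6,7}: Y {1,2,3,4,6,7}->{1,2,3,4}; W {1,4,6,7}->{4,6,7}
So after all 3 constraints: D(Y) = {1,2,3,4}

Answer: {1,2,3,4}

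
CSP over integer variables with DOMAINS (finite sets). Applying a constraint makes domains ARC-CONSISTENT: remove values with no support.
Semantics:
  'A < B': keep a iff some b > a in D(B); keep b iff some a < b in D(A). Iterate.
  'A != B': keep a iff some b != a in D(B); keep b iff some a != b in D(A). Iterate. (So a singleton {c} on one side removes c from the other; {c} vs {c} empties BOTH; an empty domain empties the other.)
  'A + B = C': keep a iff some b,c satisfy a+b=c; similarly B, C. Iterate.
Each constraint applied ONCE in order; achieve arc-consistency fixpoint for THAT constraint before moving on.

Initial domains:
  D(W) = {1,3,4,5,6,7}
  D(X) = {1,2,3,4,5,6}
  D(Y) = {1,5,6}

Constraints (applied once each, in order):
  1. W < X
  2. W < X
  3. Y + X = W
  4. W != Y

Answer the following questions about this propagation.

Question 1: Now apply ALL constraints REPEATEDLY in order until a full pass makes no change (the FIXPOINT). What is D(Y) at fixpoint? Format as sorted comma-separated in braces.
Answer: {}

Derivation:
pass 0 (initial): D(Y)={1,5,6}
pass 1: W {1,3,4,5,6,7}->{3,4,5}; X {1,2,3,4,5,6}->{2,3,4}; Y {1,5,6}->{1}
pass 2: W {3,4,5}->{}; X {2,3,4}->{}; Y {1}->{}
pass 3: no change
Fixpoint after 3 passes: D(Y) = {}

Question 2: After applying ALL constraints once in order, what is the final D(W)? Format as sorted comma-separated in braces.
Answer: {3,4,5}

Derivation:
Constraint 1 (W < X) on D(W)={1,3,4,5,6,7} D(X)={1,2,3,4,5,6}: W {1,3,4,5,6,7}->{1,3,4,5}; X {1,2,3,4,5,6}->{2,3,4,5,6}
Constraint 2 (W < X) on D(W)={1,3,4,5} D(X)={2,3,4,5,6}: no change
Constraint 3 (Y + X = W) on D(Y)={1,5,6} D(X)={2,3,4,5,6} D(W)={1,3,4,5}: Y {1,5,6}->{1}; X {2,3,4,5,6}->{2,3,4}; W {1,3,4,5}->{3,4,5}
Constraint 4 (W != Y) on D(W)={3,4,5} D(Y)={1}: no change
So after all 4 constraints: D(W) = {3,4,5}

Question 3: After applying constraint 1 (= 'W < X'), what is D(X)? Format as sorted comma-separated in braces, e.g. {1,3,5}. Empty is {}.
Answer: {2,3,4,5,6}

Derivation:
Constraint 1 (W < X) on D(W)={1,3,4,5,6,7} D(X)={1,2,3,4,5,6}: W {1,3,4,5,6,7}->{1,3,4,5}; X {1,2,3,4,5,6}->{2,3,4,5,6}
So after constraint 1: D(X) = {2,3,4,5,6}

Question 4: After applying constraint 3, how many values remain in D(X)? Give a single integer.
Answer: 3

Derivation:
Constraint 1 (W < X) on D(W)={1,3,4,5,6,7} D(X)={1,2,3,4,5,6}: W {1,3,4,5,6,7}->{1,3,4,5}; X {1,2,3,4,5,6}->{2,3,4,5,6}
Constraint 2 (W < X) on D(W)={1,3,4,5} D(X)={2,3,4,5,6}: no change
Constraint 3 (Y + X = W) on D(Y)={1,5,6} D(X)={2,3,4,5,6} D(W)={1,3,4,5}: Y {1,5,6}->{1}; X {2,3,4,5,6}->{2,3,4}; W {1,3,4,5}->{3,4,5}
So after constraint 3: D(X)={2,3,4}, size = 3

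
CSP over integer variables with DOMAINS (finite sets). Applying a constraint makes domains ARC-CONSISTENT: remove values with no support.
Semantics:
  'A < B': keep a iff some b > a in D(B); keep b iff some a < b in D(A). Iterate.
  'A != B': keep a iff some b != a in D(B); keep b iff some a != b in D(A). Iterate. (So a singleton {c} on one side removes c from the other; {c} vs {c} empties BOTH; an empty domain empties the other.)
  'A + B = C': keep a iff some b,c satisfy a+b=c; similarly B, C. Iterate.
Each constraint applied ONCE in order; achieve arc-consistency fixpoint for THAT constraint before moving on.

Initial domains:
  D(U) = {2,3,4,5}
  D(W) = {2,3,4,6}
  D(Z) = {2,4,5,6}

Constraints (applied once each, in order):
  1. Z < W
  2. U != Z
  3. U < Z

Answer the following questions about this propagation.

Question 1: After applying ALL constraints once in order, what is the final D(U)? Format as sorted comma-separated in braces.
Answer: {2,3,4}

Derivation:
Constraint 1 (Z < W) on D(Z)={2,4,5,6} D(W)={2,3,4,6}: Z {2,4,5,6}->{2,4,5}; W {2,3,4,6}->{3,4,6}
Constraint 2 (U != Z) on D(U)={2,3,4,5} D(Z)={2,4,5}: no change
Constraint 3 (U < Z) on D(U)={2,3,4,5} D(Z)={2,4,5}: U {2,3,4,5}->{2,3,4}; Z {2,4,5}->{4,5}
So after all 3 constraints: D(U) = {2,3,4}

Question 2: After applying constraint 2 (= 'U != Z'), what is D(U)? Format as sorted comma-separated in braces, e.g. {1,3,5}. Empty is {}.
Constraint 1 (Z < W) on D(Z)={2,4,5,6} D(W)={2,3,4,6}: Z {2,4,5,6}->{2,4,5}; W {2,3,4,6}->{3,4,6}
Constraint 2 (U != Z) on D(U)={2,3,4,5} D(Z)={2,4,5}: no change
So after constraint 2: D(U) = {2,3,4,5}

Answer: {2,3,4,5}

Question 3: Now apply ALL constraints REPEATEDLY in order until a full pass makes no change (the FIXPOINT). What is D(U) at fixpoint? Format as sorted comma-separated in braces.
pass 0 (initial): D(U)={2,3,4,5}
pass 1: U {2,3,4,5}->{2,3,4}; W {2,3,4,6}->{3,4,6}; Z {2,4,5,6}->{4,5}
pass 2: W {3,4,6}->{6}
pass 3: no change
Fixpoint after 3 passes: D(U) = {2,3,4}

Answer: {2,3,4}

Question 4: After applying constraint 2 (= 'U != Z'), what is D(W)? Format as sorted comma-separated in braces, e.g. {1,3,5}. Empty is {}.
Answer: {3,4,6}

Derivation:
Constraint 1 (Z < W) on D(Z)={2,4,5,6} D(W)={2,3,4,6}: Z {2,4,5,6}->{2,4,5}; W {2,3,4,6}->{3,4,6}
Constraint 2 (U != Z) on D(U)={2,3,4,5} D(Z)={2,4,5}: no change
So after constraint 2: D(W) = {3,4,6}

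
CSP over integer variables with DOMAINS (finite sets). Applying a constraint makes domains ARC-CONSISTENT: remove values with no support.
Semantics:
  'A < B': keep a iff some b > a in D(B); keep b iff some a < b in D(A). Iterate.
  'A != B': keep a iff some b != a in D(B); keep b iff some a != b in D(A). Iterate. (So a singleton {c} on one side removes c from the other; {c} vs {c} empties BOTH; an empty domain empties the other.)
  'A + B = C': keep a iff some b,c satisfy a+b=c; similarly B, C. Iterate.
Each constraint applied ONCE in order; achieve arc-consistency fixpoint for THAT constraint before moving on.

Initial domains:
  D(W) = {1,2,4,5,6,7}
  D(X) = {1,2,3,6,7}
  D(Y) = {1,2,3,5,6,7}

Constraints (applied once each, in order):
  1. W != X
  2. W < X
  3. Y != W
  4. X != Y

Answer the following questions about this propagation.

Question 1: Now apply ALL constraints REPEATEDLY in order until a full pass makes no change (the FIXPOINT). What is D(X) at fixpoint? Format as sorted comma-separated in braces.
Answer: {2,3,6,7}

Derivation:
pass 0 (initial): D(X)={1,2,3,6,7}
pass 1: W {1,2,4,5,6,7}->{1,2,4,5,6}; X {1,2,3,6,7}->{2,3,6,7}
pass 2: no change
Fixpoint after 2 passes: D(X) = {2,3,6,7}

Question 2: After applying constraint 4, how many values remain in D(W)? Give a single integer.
Answer: 5

Derivation:
Constraint 1 (W != X) on D(W)={1,2,4,5,6,7} D(X)={1,2,3,6,7}: no change
Constraint 2 (W < X) on D(W)={1,2,4,5,6,7} D(X)={1,2,3,6,7}: W {1,2,4,5,6,7}->{1,2,4,5,6}; X {1,2,3,6,7}->{2,3,6,7}
Constraint 3 (Y != W) on D(Y)={1,2,3,5,6,7} D(W)={1,2,4,5,6}: no change
Constraint 4 (X != Y) on D(X)={2,3,6,7} D(Y)={1,2,3,5,6,7}: no change
So after constraint 4: D(W)={1,2,4,5,6}, size = 5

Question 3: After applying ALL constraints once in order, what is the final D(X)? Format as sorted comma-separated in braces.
Constraint 1 (W != X) on D(W)={1,2,4,5,6,7} D(X)={1,2,3,6,7}: no change
Constraint 2 (W < X) on D(W)={1,2,4,5,6,7} D(X)={1,2,3,6,7}: W {1,2,4,5,6,7}->{1,2,4,5,6}; X {1,2,3,6,7}->{2,3,6,7}
Constraint 3 (Y != W) on D(Y)={1,2,3,5,6,7} D(W)={1,2,4,5,6}: no change
Constraint 4 (X != Y) on D(X)={2,3,6,7} D(Y)={1,2,3,5,6,7}: no change
So after all 4 constraints: D(X) = {2,3,6,7}

Answer: {2,3,6,7}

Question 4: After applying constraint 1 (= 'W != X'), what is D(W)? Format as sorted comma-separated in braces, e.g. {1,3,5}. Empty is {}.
Answer: {1,2,4,5,6,7}

Derivation:
Constraint 1 (W != X) on D(W)={1,2,4,5,6,7} D(X)={1,2,3,6,7}: no change
So after constraint 1: D(W) = {1,2,4,5,6,7}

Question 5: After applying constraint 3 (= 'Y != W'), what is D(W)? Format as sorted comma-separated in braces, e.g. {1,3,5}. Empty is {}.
Constraint 1 (W != X) on D(W)={1,2,4,5,6,7} D(X)={1,2,3,6,7}: no change
Constraint 2 (W < X) on D(W)={1,2,4,5,6,7} D(X)={1,2,3,6,7}: W {1,2,4,5,6,7}->{1,2,4,5,6}; X {1,2,3,6,7}->{2,3,6,7}
Constraint 3 (Y != W) on D(Y)={1,2,3,5,6,7} D(W)={1,2,4,5,6}: no change
So after constraint 3: D(W) = {1,2,4,5,6}

Answer: {1,2,4,5,6}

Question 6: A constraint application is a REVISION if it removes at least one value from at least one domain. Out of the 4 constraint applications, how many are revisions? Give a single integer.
Constraint 1 (W != X) on D(W)={1,2,4,5,6,7} D(X)={1,2,3,6,7}: no change => not a revision
Constraint 2 (W < X) on D(W)={1,2,4,5,6,7} D(X)={1,2,3,6,7}: W {1,2,4,5,6,7}->{1,2,4,5,6}; X {1,2,3,6,7}->{2,3,6,7} => REVISION
Constraint 3 (Y != W) on D(Y)={1,2,3,5,6,7} D(W)={1,2,4,5,6}: no change => not a revision
Constraint 4 (X != Y) on D(X)={2,3,6,7} D(Y)={1,2,3,5,6,7}: no change => not a revision
Total revisions = 1

Answer: 1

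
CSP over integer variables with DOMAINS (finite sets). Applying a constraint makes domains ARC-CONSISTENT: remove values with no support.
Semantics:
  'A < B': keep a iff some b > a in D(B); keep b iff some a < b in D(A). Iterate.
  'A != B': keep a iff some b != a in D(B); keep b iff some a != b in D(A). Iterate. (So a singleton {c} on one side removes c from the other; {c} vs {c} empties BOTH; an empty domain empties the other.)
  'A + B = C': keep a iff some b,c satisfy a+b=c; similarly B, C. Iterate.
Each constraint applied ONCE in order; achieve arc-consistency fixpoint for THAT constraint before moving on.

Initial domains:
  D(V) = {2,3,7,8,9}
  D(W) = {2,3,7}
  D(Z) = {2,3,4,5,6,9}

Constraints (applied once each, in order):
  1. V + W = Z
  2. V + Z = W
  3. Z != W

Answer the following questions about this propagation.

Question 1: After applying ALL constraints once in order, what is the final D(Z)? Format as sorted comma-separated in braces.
Answer: {4,5}

Derivation:
Constraint 1 (V + W = Z) on D(V)={2,3,7,8,9} D(W)={2,3,7} D(Z)={2,3,4,5,6,9}: V {2,3,7,8,9}->{2,3,7}; Z {2,3,4,5,6,9}->{4,5,6,9}
Constraint 2 (V + Z = W) on D(V)={2,3,7} D(Z)={4,5,6,9} D(W)={2,3,7}: V {2,3,7}->{2,3}; Z {4,5,6,9}->{4,5}; W {2,3,7}->{7}
Constraint 3 (Z != W) on D(Z)={4,5} D(W)={7}: no change
So after all 3 constraints: D(Z) = {4,5}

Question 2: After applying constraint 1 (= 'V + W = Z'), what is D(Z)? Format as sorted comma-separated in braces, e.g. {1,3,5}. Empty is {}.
Answer: {4,5,6,9}

Derivation:
Constraint 1 (V + W = Z) on D(V)={2,3,7,8,9} D(W)={2,3,7} D(Z)={2,3,4,5,6,9}: V {2,3,7,8,9}->{2,3,7}; Z {2,3,4,5,6,9}->{4,5,6,9}
So after constraint 1: D(Z) = {4,5,6,9}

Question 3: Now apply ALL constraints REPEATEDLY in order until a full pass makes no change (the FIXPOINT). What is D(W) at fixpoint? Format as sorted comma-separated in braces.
pass 0 (initial): D(W)={2,3,7}
pass 1: V {2,3,7,8,9}->{2,3}; W {2,3,7}->{7}; Z {2,3,4,5,6,9}->{4,5}
pass 2: V {2,3}->{}; W {7}->{}; Z {4,5}->{}
pass 3: no change
Fixpoint after 3 passes: D(W) = {}

Answer: {}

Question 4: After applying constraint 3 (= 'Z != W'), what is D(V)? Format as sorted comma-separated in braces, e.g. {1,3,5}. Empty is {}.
Answer: {2,3}

Derivation:
Constraint 1 (V + W = Z) on D(V)={2,3,7,8,9} D(W)={2,3,7} D(Z)={2,3,4,5,6,9}: V {2,3,7,8,9}->{2,3,7}; Z {2,3,4,5,6,9}->{4,5,6,9}
Constraint 2 (V + Z = W) on D(V)={2,3,7} D(Z)={4,5,6,9} D(W)={2,3,7}: V {2,3,7}->{2,3}; Z {4,5,6,9}->{4,5}; W {2,3,7}->{7}
Constraint 3 (Z != W) on D(Z)={4,5} D(W)={7}: no change
So after constraint 3: D(V) = {2,3}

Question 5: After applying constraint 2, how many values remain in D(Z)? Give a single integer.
Constraint 1 (V + W = Z) on D(V)={2,3,7,8,9} D(W)={2,3,7} D(Z)={2,3,4,5,6,9}: V {2,3,7,8,9}->{2,3,7}; Z {2,3,4,5,6,9}->{4,5,6,9}
Constraint 2 (V + Z = W) on D(V)={2,3,7} D(Z)={4,5,6,9} D(W)={2,3,7}: V {2,3,7}->{2,3}; Z {4,5,6,9}->{4,5}; W {2,3,7}->{7}
So after constraint 2: D(Z)={4,5}, size = 2

Answer: 2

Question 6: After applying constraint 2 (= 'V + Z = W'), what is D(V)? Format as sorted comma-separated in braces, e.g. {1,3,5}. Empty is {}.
Answer: {2,3}

Derivation:
Constraint 1 (V + W = Z) on D(V)={2,3,7,8,9} D(W)={2,3,7} D(Z)={2,3,4,5,6,9}: V {2,3,7,8,9}->{2,3,7}; Z {2,3,4,5,6,9}->{4,5,6,9}
Constraint 2 (V + Z = W) on D(V)={2,3,7} D(Z)={4,5,6,9} D(W)={2,3,7}: V {2,3,7}->{2,3}; Z {4,5,6,9}->{4,5}; W {2,3,7}->{7}
So after constraint 2: D(V) = {2,3}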